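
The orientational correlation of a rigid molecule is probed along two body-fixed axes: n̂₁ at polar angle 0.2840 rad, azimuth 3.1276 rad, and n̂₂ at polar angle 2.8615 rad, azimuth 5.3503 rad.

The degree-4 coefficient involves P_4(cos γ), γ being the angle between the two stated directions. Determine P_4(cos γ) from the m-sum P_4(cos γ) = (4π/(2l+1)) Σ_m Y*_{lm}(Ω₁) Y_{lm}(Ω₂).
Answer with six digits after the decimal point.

Expand P_4 via completeness: Σ_{m} conj(Y_{4,m}) at Ω₁ times Y_{4,m} at Ω₂ —
  m=-4: (+0.002723-0.000153i) × (-0.002148-0.001438i) = -0.000006-0.000004i  (running Σ = -0.000006-0.000004i)
  m=-3: (-0.026409+0.001109i) × (+0.023933-0.008545i) = -0.000623+0.000252i  (running Σ = -0.000629+0.000249i)
  m=-2: (+0.143092-0.004006i) × (-0.040617+0.133679i) = -0.005276+0.019291i  (running Σ = -0.005905+0.019540i)
  m=-1: (-0.439017+0.006143i) × (-0.259353-0.349861i) = +0.116010+0.152002i  (running Σ = +0.110104+0.171541i)
  m=0: (+0.536894-0.000000i) × (+0.544536+0.000000i) = +0.292358+0.000000i  (running Σ = +0.402463+0.171541i)
  m=1: (+0.439017+0.006143i) × (+0.259353-0.349861i) = +0.116010-0.152002i  (running Σ = +0.518472+0.019540i)
  m=2: (+0.143092+0.004006i) × (-0.040617-0.133679i) = -0.005276-0.019291i  (running Σ = +0.513196+0.000249i)
  m=3: (+0.026409+0.001109i) × (-0.023933-0.008545i) = -0.000623-0.000252i  (running Σ = +0.512573-0.000004i)
  m=4: (+0.002723+0.000153i) × (-0.002148+0.001438i) = -0.000006+0.000004i  (running Σ = +0.512567+0.000000i)
Σ over m = +0.512567+0.000000i; ×(4π/9) → +0.715679+0.000000i. Real part: 0.715679

0.715679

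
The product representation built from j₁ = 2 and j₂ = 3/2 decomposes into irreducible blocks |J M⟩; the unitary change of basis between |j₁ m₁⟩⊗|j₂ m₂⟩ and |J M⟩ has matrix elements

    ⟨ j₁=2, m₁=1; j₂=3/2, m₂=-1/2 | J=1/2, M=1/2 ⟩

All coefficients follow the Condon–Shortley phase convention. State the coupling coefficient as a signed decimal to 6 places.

−√(3/10) = -0.547723

j₁+j₂−J=3  J+j₁−j₂=1  J−j₁+j₂=0  j₁+j₂+J+1=5
(j₁±m₁, j₂±m₂, J±M) = (3,1,1,2,1,0)
P² = 6/5
sum k=1..1:
  [1] −1/2 = -1/2
S = -1/2
C² = P²·S² = 3/10 ; C = -0.547723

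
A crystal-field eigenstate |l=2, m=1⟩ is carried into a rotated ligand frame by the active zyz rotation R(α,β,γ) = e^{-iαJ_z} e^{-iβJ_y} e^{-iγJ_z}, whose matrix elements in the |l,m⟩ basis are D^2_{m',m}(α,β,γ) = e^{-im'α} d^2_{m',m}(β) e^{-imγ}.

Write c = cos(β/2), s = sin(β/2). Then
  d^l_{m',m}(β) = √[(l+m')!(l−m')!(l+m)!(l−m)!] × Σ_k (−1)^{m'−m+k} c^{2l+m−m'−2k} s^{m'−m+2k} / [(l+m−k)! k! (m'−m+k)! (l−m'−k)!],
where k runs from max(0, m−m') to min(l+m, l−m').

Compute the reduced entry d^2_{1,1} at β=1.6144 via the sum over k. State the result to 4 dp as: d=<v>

d=-0.5199

d^2_{1,1}(β=1.6144) via the finite sum:
With c≡cos(β/2)=0.691524 and s≡sin(β/2)=0.722354, N=[6·1·6·1]^{1/2}=6.000000
k∈{0,1} keeps every argument non-negative
  k=0: (−1)^0·6.0000/(6)·0.6915^4·0.7224^0 = +0.228680
  k=1: (−1)^1·6.0000/(2)·0.6915^2·0.7224^2 = -0.748575
d^2_{1,1}(1.6144) = +0.228680 -0.748575 = -0.519895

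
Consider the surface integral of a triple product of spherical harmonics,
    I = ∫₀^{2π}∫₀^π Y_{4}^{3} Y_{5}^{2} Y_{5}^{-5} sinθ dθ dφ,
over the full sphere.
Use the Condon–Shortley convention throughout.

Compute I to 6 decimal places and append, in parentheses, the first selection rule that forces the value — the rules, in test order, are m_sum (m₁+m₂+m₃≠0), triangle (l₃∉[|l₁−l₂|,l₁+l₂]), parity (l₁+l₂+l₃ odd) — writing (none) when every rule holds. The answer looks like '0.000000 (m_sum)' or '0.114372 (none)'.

0.140629 (none)

Rules hold: Σm=0, L=14 even, 1≤5≤9.
N = 9·11·11 = 1089
Δ = 4!·4!·6!/15! = 1/3153150
Racah Σ t=0..4: t=0:+1/69120 t=1:−1/1728 t=2:+1/576 t=3:−1/1728 t=4:+1/69120 = 7/11520
⇒ 3j(4 5 5; 0 0 0)² = 2/143, sgn -1
Racah Σ t=1..1: t=1:−1/103680 = -1/103680
⇒ 3j(4 5 5; 3 2 -5)² = 7/429, sgn -1
4πI² = N·(3j₀)²·(3jₘ)² = 42/169
I = +1·√(0.248521/4π) = 0.14062948
No selection rule forces the value: the integral is nonzero (none).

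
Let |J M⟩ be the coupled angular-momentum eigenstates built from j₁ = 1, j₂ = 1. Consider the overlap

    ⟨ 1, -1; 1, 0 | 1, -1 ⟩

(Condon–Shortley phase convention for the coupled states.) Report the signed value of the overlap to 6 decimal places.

−√(1/2) ≈ -0.707107

√[3·1!1!1!/4! · 0!2!1!1!0!2!] = √(1/2)
  +(−1)^1/∏(1,0,1,0,0,1)! = -1  (running -1)
⟨..|..⟩ = √(1/2)·(-1) = -0.707107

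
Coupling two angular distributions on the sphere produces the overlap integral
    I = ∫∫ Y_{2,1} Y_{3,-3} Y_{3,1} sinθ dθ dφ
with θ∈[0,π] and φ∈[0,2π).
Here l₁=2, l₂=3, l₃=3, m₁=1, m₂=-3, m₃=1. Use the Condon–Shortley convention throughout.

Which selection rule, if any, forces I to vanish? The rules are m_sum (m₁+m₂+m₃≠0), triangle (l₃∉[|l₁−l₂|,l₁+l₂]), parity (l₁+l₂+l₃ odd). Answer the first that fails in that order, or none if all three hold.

Σmᵢ = -1  ✗
l₃∈[|l₁−l₂|,l₁+l₂]=[1,5], have l₃=3
Σlᵢ = 8 ⇒ even

m_sum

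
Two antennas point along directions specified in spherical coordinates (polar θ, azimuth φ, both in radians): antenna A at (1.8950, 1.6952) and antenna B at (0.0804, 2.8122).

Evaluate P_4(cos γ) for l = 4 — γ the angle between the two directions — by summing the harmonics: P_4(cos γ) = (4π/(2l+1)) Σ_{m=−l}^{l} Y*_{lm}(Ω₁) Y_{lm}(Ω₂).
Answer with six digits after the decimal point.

Expand P_4 via completeness: Σ_{m} conj(Y_{4,m}) at Ω₁ times Y_{4,m} at Ω₂ —
  m=-4: (+0.313947+0.170539i) × (+0.000005+0.000018i) = -0.000002+0.000006i  (running Σ = -0.000002+0.000006i)
  m=-3: (-0.123821+0.316222i) × (-0.000356-0.000540i) = +0.000215-0.000046i  (running Σ = +0.000213-0.000039i)
  m=-2: (+0.084385+0.021440i) × (+0.010160+0.007866i) = +0.000689+0.000882i  (running Σ = +0.000902+0.000842i)
  m=-1: (-0.040586+0.324557i) × (-0.141728-0.048449i) = +0.021477-0.044032i  (running Σ = +0.022378-0.043190i)
  m=0: (+0.033440-0.000000i) × (+0.819145+0.000000i) = +0.027392+0.000000i  (running Σ = +0.049771-0.043190i)
  m=1: (+0.040586+0.324557i) × (+0.141728-0.048449i) = +0.021477+0.044032i  (running Σ = +0.071247+0.000842i)
  m=2: (+0.084385-0.021440i) × (+0.010160-0.007866i) = +0.000689-0.000882i  (running Σ = +0.071936-0.000039i)
  m=3: (+0.123821+0.316222i) × (+0.000356-0.000540i) = +0.000215+0.000046i  (running Σ = +0.072151+0.000006i)
  m=4: (+0.313947-0.170539i) × (+0.000005-0.000018i) = -0.000002-0.000006i  (running Σ = +0.072149+0.000000i)
Σ over m = +0.072149+0.000000i; ×(4π/9) → +0.100739+0.000000i. Real part: 0.100739

0.100739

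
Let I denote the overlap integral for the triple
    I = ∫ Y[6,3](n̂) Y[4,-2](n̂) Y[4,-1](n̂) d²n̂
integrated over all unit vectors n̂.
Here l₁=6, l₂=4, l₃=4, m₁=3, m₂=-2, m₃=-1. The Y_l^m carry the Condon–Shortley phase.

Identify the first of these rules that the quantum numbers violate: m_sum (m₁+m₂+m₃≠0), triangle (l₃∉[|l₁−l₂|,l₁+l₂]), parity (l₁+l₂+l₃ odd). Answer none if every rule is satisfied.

none

m₁+m₂+m₃ = 3 − 2 − 1 = 0  ✓
triangle: |6−4|=2 ≤ l₃=4 ≤ 6+4=10  ✓
parity: l₁+l₂+l₃ = 14 is even  ✓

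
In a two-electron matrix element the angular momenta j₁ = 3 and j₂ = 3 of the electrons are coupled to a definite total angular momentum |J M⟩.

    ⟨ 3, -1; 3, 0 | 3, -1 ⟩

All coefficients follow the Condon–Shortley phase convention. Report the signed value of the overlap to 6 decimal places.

√[7·3!3!3!/10! · 2!4!3!3!2!4!] = √(864/25)
  +(−1)^1/∏(1,2,3,2,0,1)! = -1/24  (running -1/24)
  +(−1)^2/∏(2,1,2,1,1,2)! = 1/8  (running 1/12)
  +(−1)^3/∏(3,0,1,0,2,3)! = -1/72  (running 5/72)
⟨..|..⟩ = √(864/25)·(5/72) = +0.408248

+0.408248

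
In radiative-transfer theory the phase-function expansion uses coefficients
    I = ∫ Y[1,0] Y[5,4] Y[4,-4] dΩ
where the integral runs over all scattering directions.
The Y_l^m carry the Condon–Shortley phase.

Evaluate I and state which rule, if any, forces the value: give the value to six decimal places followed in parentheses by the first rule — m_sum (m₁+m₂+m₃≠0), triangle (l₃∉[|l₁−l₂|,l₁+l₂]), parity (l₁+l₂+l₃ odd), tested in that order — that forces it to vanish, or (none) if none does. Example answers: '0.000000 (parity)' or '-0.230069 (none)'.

0.147319 (none)

Checks pass: Σm=0; 10 even; l₃=4∈[4,6].
(2·1+1)(2·5+1)(2·4+1) = 297
Δ: 2! 0! 8! / 11! → 1/495
sum: t=1:−1/576 = -1/576
3j²(1 5 4; 0 0 0) = Δ·Π!·Σ² = 5/99  (sign -1)
sum: t=1:−1/40320 = -1/40320
3j²(1 5 4; 0 4 -4) = Δ·Π!·Σ² = 1/55  (sign -1)
combine: 4πI² = 297·5/99·1/55 = 3/11
take √, sign +1: I = 0.14731920
No selection rule forces the value: the integral is nonzero (none).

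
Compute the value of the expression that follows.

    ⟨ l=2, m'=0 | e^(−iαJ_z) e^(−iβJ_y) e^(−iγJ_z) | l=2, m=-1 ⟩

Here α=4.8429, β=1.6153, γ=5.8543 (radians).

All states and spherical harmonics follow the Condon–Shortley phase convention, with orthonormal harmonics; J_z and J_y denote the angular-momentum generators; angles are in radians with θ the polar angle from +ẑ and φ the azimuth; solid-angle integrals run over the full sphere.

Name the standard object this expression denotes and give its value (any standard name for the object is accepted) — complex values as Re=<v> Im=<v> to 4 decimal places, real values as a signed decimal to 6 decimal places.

This is a Wigner D-matrix element — the rotation-matrix element ⟨l m'| R(α,β,γ) |l m⟩ in the angular-momentum basis.
Split into d^2_{0,-1}(β=1.6153) × two z-phases.
With c≡cos(β/2)=0.691199 and s≡sin(β/2)=0.722665, N=[2·2·1·6]^{1/2}=4.898979
k: max(0,(-1)−(0))=0 … min(2+(-1),2−(0))=1
  k=0: (−1)^1·4.8990/(2)·0.6912^3·0.7227^1 = -0.584549
  k=1: (−1)^2·4.8990/(2)·0.6912^1·0.7227^3 = +0.638983
d^2_{0,-1}(1.6153) = -0.584549 +0.638983 = +0.054434
D = (+1.000000+0.000000i)·(+0.054434)·(+0.909430-0.415857i) = +0.049504-0.022637i

Wigner D-matrix element, Re=0.0495 Im=-0.0226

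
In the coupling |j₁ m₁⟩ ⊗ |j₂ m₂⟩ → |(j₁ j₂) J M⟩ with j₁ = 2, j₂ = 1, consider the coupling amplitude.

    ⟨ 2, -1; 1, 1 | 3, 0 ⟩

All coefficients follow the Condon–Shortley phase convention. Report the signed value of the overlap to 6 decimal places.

+√(1/5) = +0.447214

triangle: 0!·4!·2!/7! = 48/5040
(j±m)!: 1!·3!·2!·0!·3!·3! = 432
prefactor² = (2J+1)·Δ·N² = 144/5
  k=0: +1/(0!·0!·3!·2!·1!·0!) = 1/12
Σ = 1/12  ⇒  CG² = 144/5·(1/12)² = 1/5
CG = +√(1/5) = +0.447214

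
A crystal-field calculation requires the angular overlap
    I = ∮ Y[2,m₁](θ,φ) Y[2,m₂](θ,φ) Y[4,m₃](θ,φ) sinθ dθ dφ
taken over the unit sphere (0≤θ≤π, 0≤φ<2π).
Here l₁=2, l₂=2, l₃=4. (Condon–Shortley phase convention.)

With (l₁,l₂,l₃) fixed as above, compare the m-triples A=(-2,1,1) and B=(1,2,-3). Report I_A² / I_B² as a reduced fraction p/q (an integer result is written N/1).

Shared (l₁,l₂,l₃)=(2,2,4): N and (l;000)² cancel in I_A²/I_B².
A: Δ = 0!·4!·4!/9! = 1/630; Racah Σ t=0..0: t=0:+1/144 = 1/144; ⇒ 3j(2 2 4; -2 1 1)² = 1/126, sgn -1
B: Δ = 0!·4!·4!/9! = 1/630; Racah Σ t=0..0: t=0:+1/144 = 1/144; ⇒ 3j(2 2 4; 1 2 -3)² = 1/18, sgn -1
I_A²/I_B² = (1/126)/(1/18) = 1/7

1/7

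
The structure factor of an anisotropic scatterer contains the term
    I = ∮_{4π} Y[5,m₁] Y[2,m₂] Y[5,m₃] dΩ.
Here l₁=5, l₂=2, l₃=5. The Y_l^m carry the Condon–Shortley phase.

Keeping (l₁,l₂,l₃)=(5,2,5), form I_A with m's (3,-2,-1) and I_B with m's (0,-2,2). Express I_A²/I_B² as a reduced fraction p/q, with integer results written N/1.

l's match ⇒ only the (l;m) 3-j factors differ between A and B.
A: triangle coeff Δ(5,2,5) = 1/38610; Σ_t [0,0]: t=0:+1/5760 = 1/5760; (3j)²=56/2145 [(5 2 5; 3 -2 -1)], sign=+1
B: triangle coeff Δ(5,2,5) = 1/38610; Σ_t [0,0]: t=0:+1/2880 = 1/2880; (3j)²=14/429 [(5 2 5; 0 -2 2)], sign=-1
I_A²/I_B² = (56/2145)/(14/429) = 4/5

4/5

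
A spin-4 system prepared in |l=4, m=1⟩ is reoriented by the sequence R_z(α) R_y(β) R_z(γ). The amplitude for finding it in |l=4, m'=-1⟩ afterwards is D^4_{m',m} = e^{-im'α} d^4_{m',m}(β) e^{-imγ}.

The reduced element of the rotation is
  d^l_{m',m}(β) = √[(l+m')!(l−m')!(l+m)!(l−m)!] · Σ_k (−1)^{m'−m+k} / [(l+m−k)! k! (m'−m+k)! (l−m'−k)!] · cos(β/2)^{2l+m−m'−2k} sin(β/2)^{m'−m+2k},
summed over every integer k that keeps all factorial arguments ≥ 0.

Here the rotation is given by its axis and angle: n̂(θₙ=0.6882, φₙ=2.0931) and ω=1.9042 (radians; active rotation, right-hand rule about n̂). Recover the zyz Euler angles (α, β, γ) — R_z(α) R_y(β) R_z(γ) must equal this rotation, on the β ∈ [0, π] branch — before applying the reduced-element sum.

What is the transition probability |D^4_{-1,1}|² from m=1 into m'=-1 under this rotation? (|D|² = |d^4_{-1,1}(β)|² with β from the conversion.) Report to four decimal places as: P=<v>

P=0.0108

Axis–angle → zyz. n̂ = (sinθₙcosφₙ, sinθₙsinφₙ, cosθₙ) = (-0.316861, +0.550465, +0.772391), ω = 1.9042.
R = I cosω + sinω [n̂]ₓ + (1−cosω) n̂n̂ᵀ gives
  R = [-0.194003, -0.961360, +0.195318; +0.498356, +0.074915, +0.863730; -0.844988, +0.264904, +0.464566]
β = atan2(√(R₁₃²+R₂₃²), R₃₃) = 1.087652; α = atan2(R₂₃, R₁₃) mod 2π = 1.348403; γ = atan2(R₃₂, −R₃₁) mod 2π = 0.303796
D^4_{-1,1}(1.3484,1.0877,0.3038) = e^{-i·-1·1.3484}·d^4_{-1,1}(1.0877)·e^{-i·1·0.3038}. Compute d first:
c=cos(1.087652/2)=0.855735, s=sin(1.087652/2)=0.517414; N=√[6·120·120·6]=720.000000
The bounds max(0,m−m')=2 and min(l+m,l−m')=5 give 4 terms
  k=2: (−1)^0·720.0000/(72)·0.8557^6·0.5174^2 = +1.051266
  k=3: (−1)^1·720.0000/(24)·0.8557^4·0.5174^4 = -1.153005
  k=4: (−1)^2·720.0000/(48)·0.8557^2·0.5174^6 = +0.210765
  k=5: (−1)^3·720.0000/(720)·0.8557^0·0.5174^8 = -0.005137
d^4_{-1,1}(1.0877) = +1.051266 -1.153005 +0.210765 -0.005137 = +0.103889
|D^4_{-1,1}|² = |d^4_{-1,1}(β)|² = (+0.103889)² = 0.010793 (the z-rotation phases have unit modulus)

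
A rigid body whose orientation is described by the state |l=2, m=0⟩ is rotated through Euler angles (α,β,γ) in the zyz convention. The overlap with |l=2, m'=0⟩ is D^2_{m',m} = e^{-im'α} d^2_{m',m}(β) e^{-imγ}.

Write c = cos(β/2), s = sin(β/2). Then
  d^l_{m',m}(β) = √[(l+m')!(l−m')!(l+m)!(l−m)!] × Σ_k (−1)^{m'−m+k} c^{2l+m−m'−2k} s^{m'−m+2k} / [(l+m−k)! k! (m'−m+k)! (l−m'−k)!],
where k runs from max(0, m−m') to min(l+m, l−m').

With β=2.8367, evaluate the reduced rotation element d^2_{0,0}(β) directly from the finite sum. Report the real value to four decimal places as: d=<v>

d=0.8648

d^2_{0,0}(β=2.8367) via the finite sum:
c=cos(2.836700/2)=0.151857, s=sin(2.836700/2)=0.988403; N=√[2·2·2·2]=4.000000
k: max(0,(0)−(0))=0 … min(2+(0),2−(0))=2
  k=0: (−1)^0·4.0000/(4)·0.1519^4·0.9884^0 = +0.000532
  k=1: (−1)^1·4.0000/(1)·0.1519^2·0.9884^2 = -0.090115
  k=2: (−1)^2·4.0000/(4)·0.1519^0·0.9884^4 = +0.954411
d^2_{0,0}(2.8367) = +0.000532 -0.090115 +0.954411 = +0.864828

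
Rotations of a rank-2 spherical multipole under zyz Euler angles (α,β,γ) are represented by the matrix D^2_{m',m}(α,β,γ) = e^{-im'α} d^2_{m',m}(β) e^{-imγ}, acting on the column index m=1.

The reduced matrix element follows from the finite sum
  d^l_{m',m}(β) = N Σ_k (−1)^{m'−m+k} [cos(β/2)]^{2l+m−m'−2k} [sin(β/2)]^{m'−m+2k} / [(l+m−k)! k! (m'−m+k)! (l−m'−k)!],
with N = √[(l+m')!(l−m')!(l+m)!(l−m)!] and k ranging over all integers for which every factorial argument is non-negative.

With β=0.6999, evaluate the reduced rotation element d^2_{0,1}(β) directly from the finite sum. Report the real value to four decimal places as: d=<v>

d^2_{0,1}(β=0.6999) via the finite sum:
Half-angle: c=0.939390, s=0.342851. N=√(2·2·6·1)=4.898979
Admissible k: 1..2 (factorial args all ≥0)
  k=1: (−1)^0·4.8990/(2)·0.9394^3·0.3429^1 = +0.696175
  k=2: (−1)^1·4.8990/(2)·0.9394^1·0.3429^3 = -0.092734
d^2_{0,1}(0.6999) = +0.696175 -0.092734 = +0.603441

d=0.6034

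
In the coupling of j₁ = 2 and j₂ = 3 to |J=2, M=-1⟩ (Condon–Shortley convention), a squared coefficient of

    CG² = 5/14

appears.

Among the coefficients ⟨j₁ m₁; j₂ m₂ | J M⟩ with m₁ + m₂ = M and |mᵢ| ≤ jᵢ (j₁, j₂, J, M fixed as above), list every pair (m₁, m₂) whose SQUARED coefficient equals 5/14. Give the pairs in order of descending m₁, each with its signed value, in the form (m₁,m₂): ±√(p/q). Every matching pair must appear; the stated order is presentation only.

(2,-3): +√(5/14)

Admissible pairs with m₁+m₂ = M = -1: (-2,1), (-1,0), (0,-1), (1,-2), (2,-3)
  (m₁,m₂)=(2,-3): CG² = 5/14, CG = +√(5/14)   ← matches the target
  (m₁,m₂)=(1,-2): CG² = 0/1, CG = 0
  (m₁,m₂)=(0,-1): CG² = 1/7, CG = −√(1/7)
  (m₁,m₂)=(-1,0): CG² = 2/7, CG = +√(2/7)
  (m₁,m₂)=(-2,1): CG² = 3/14, CG = −√(3/14)
Pairs with CG² = 5/14: (2,-3): +√(5/14)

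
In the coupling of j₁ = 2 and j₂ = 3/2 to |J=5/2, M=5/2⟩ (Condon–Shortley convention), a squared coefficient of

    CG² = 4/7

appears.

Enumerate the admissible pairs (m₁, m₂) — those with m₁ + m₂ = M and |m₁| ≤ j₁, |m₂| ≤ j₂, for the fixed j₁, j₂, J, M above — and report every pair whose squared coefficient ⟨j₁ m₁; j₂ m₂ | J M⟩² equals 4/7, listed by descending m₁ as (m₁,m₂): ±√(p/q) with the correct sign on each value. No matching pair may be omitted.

(2,1/2): +√(4/7)

Admissible pairs with m₁+m₂ = M = 5/2: (1,3/2), (2,1/2)
  (m₁,m₂)=(2,1/2): CG² = 4/7, CG = +√(4/7)   ← matches the target
  (m₁,m₂)=(1,3/2): CG² = 3/7, CG = −√(3/7)
Pairs with CG² = 4/7: (2,1/2): +√(4/7)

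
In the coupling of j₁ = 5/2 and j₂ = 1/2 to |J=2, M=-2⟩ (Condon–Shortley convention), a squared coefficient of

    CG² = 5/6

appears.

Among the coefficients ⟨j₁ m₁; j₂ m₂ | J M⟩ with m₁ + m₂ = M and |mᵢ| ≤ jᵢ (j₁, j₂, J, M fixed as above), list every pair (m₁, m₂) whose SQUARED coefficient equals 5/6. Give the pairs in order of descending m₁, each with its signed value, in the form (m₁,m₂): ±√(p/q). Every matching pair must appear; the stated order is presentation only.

(-5/2,1/2): −√(5/6)

Admissible pairs with m₁+m₂ = M = -2: (-5/2,1/2), (-3/2,-1/2)
  (m₁,m₂)=(-3/2,-1/2): CG² = 1/6, CG = +√(1/6)
  (m₁,m₂)=(-5/2,1/2): CG² = 5/6, CG = −√(5/6)   ← matches the target
Pairs with CG² = 5/6: (-5/2,1/2): −√(5/6)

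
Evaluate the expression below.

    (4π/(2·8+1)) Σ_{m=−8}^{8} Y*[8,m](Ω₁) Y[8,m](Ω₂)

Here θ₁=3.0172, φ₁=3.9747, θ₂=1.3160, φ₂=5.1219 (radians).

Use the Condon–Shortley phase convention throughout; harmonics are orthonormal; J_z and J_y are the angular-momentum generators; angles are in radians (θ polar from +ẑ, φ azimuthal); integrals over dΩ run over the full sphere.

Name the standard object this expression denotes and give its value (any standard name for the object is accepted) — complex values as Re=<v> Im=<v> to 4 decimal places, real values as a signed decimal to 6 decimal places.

Legendre polynomial (addition theorem), -0.041346

This sum is the spherical-harmonic addition theorem: it equals the Legendre polynomial P_l(cos γ) of the angle γ between the two directions.
Addition theorem: P_8(cos γ) = (4π/17) Σ_m Y*_{lm}(Ω₁) Y_{lm}(Ω₂), m = −8…8:
  m=-8: Y*=(0.000000, 0.000000)  Y=(-0.392833, 0.053155)  product (-0.000000, -0.000000)
  m=-7: Y*=(0.000001, -0.000000)  Y=(-0.112153, 0.397474)  product (0.000000, 0.000000)
  m=-6: Y*=(0.000005, -0.000018)  Y=(-0.011274, -0.009202)  product (-0.000000, 0.000000)
  m=-5: Y*=(-0.000145, -0.000238)  Y=(-0.316356, 0.163398)  product (0.000085, 0.000052)
  m=-4: Y*=(-0.003024, -0.000584)  Y=(0.007763, 0.115266)  product (0.000044, -0.000353)
  m=-3: Y*=(-0.020160, 0.015081)  Y=(-0.282975, -0.100820)  product (0.007225, -0.002235)
  m=-2: Y*=(-0.013888, 0.145107)  Y=(-0.114689, 0.122673)  product (-0.016208, -0.018346)
  m=-1: Y*=(0.358427, 0.394370)  Y=(-0.107813, -0.248389)  product (0.059314, -0.131548)
  m=+0: Y*=(0.860835, -0.000000)  Y=(-0.182210, 0.000000)  product (-0.156853, 0.000000)
  m=+1: Y*=(-0.358427, 0.394370)  Y=(0.107813, -0.248389)  product (0.059314, 0.131548)
  m=+2: Y*=(-0.013888, -0.145107)  Y=(-0.114689, -0.122673)  product (-0.016208, 0.018346)
  m=+3: Y*=(0.020160, 0.015081)  Y=(0.282975, -0.100820)  product (0.007225, 0.002235)
  m=+4: Y*=(-0.003024, 0.000584)  Y=(0.007763, -0.115266)  product (0.000044, 0.000353)
  m=+5: Y*=(0.000145, -0.000238)  Y=(0.316356, 0.163398)  product (0.000085, -0.000052)
  m=+6: Y*=(0.000005, 0.000018)  Y=(-0.011274, 0.009202)  product (-0.000000, -0.000000)
  m=+7: Y*=(-0.000001, -0.000000)  Y=(0.112153, 0.397474)  product (0.000000, -0.000000)
  m=+8: Y*=(0.000000, -0.000000)  Y=(-0.392833, -0.053155)  product (-0.000000, 0.000000)
Accumulated sum (-0.055933, 0.000000); after 4π/(2l+1) scaling, (-0.041346, 0.000000) ⇒ P_8 = -0.041346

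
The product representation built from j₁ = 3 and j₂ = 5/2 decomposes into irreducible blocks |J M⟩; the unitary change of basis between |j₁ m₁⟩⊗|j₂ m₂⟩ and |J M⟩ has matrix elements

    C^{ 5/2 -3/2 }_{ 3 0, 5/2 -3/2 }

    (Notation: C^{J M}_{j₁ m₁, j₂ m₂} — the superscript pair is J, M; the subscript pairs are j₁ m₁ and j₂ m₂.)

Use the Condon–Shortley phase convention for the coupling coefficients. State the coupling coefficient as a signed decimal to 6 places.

-0.483046  (= −√(7/30))

√[6·3!3!2!/9! · 3!3!1!4!1!4!] = √(864/35)
  +(−1)^0/∏(0,3,3,1,0,1)! = 1/36  (running 1/36)
  +(−1)^1/∏(1,2,2,0,1,2)! = -1/8  (running -7/72)
⟨..|..⟩ = √(864/35)·(-7/72) = -0.483046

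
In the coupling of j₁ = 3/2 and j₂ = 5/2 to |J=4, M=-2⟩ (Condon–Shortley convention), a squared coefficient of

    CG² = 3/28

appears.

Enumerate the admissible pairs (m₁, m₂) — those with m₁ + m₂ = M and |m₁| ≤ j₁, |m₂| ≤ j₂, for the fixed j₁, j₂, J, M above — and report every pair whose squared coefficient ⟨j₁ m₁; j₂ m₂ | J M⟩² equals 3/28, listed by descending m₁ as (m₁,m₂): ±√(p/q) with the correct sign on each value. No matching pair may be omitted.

Admissible pairs with m₁+m₂ = M = -2: (-3/2,-1/2), (-1/2,-3/2), (1/2,-5/2)
  (m₁,m₂)=(1/2,-5/2): CG² = 3/28, CG = +√(3/28)   ← matches the target
  (m₁,m₂)=(-1/2,-3/2): CG² = 15/28, CG = +√(15/28)
  (m₁,m₂)=(-3/2,-1/2): CG² = 5/14, CG = +√(5/14)
Pairs with CG² = 3/28: (1/2,-5/2): +√(3/28)

(1/2,-5/2): +√(3/28)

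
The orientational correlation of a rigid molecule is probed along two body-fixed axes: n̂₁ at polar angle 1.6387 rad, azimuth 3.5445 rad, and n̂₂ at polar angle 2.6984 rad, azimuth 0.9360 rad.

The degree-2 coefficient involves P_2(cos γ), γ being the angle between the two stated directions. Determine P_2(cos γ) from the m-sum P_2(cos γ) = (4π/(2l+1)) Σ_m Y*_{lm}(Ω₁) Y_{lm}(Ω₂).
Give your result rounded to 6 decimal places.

Expand P_2 via completeness: Σ_{m} conj(Y_{2,m}) at Ω₁ times Y_{2,m} at Ω₂ —
  m=-2: (+0.266273+0.277373i) × (-0.021073-0.067835i) = +0.013204-0.023908i  (running Σ = +0.013204-0.023908i)
  m=-1: (+0.048110+0.020506i) × (-0.177478+0.240980i) = -0.013480+0.007954i  (running Σ = -0.000276-0.015953i)
  m=0: (-0.311036-0.000000i) × (+0.456790+0.000000i) = -0.142078-0.000000i  (running Σ = -0.142353-0.015953i)
  m=1: (-0.048110+0.020506i) × (+0.177478+0.240980i) = -0.013480-0.007954i  (running Σ = -0.155833-0.023908i)
  m=2: (+0.266273-0.277373i) × (-0.021073+0.067835i) = +0.013204+0.023908i  (running Σ = -0.142629+0.000000i)
Total Σ_m = -0.142629+0.000000i. Multiply by 2.513274: -0.358466+0.000000i. P_2(cos γ) = -0.358466

-0.358466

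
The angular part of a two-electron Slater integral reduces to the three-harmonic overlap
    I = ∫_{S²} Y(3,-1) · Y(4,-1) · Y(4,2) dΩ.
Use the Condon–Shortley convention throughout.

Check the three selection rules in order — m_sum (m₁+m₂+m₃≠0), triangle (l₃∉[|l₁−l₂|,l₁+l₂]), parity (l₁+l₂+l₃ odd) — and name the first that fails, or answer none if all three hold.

parity

azimuthal sum: -1 − 1 + 2 = 0  ✓
1 ≤ 4 ≤ 7 (triangle on l)  ✓
L = 3 + 4 + 4 = 11 (odd)  ✗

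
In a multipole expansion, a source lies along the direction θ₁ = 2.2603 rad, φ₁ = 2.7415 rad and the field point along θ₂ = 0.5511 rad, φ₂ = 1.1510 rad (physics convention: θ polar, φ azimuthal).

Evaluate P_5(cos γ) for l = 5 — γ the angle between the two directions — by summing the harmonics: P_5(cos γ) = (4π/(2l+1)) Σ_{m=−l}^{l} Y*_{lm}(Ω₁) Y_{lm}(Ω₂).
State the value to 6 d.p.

0.028025

Expand P_5 via completeness: Σ_{m} conj(Y_{5,m}) at Ω₁ times Y_{5,m} at Ω₂ —
  m=-5: (0.052867, 0.115374) × (0.015780, 0.009208) = (-0.000228, 0.002307)  (running Σ = (-0.000228, 0.002307))
  m=-4: (0.009784, 0.330748) × (-0.010169, 0.093450) = (-0.031008, -0.002449)  (running Σ = (-0.031236, -0.000142))
  m=-3: (-0.152025, 0.391354) × (-0.261558, 0.084190) = (0.006815, -0.115161)  (running Σ = (-0.024421, -0.115302))
  m=-2: (-0.095709, 0.098582) × (-0.311266, -0.346974) = (0.063996, 0.002523)  (running Σ = (0.039576, -0.112779))
  m=-1: (0.279130, -0.118045) × (0.129979, -0.291219) = (0.001904, -0.096631)  (running Σ = (0.041480, -0.209410))
  m=0: (0.223983, -0.000000) × (-0.260860, 0.000000) = (-0.058428, 0.000000)  (running Σ = (-0.016948, -0.209410))
  m=1: (-0.279130, -0.118045) × (-0.129979, -0.291219) = (0.001904, 0.096631)  (running Σ = (-0.015044, -0.112779))
  m=2: (-0.095709, -0.098582) × (-0.311266, 0.346974) = (0.063996, -0.002523)  (running Σ = (0.048952, -0.115302))
  m=3: (0.152025, 0.391354) × (0.261558, 0.084190) = (0.006815, 0.115161)  (running Σ = (0.055768, -0.000142))
  m=4: (0.009784, -0.330748) × (-0.010169, -0.093450) = (-0.031008, 0.002449)  (running Σ = (0.024760, 0.002307))
  m=5: (-0.052867, 0.115374) × (-0.015780, 0.009208) = (-0.000228, -0.002307)  (running Σ = (0.024532, 0.000000))
Total Σ_m = (0.024532, 0.000000). Multiply by 1.142397: (0.028025, 0.000000). P_5(cos γ) = 0.028025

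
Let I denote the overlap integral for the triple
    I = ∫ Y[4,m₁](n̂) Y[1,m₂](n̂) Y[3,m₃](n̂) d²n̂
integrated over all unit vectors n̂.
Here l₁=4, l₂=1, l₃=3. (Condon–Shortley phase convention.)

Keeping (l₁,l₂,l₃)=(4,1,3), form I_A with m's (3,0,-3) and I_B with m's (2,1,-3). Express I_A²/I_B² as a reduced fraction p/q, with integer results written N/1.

Same 4,1,3: normalisation and zero-m 3j drop out of the ratio.
A: Δ: 2! 6! 0! / 9! → 1/252; sum: t=1:−1/720 = -1/720; 3j²(4 1 3; 3 0 -3) = Δ·Π!·Σ² = 1/36  (sign -1)
B: Δ: 2! 6! 0! / 9! → 1/252; sum: t=2:+1/1440 = 1/1440; 3j²(4 1 3; 2 1 -3) = Δ·Π!·Σ² = 1/252  (sign +1)
I_A²/I_B² = (1/36)/(1/252) = 7/1

7/1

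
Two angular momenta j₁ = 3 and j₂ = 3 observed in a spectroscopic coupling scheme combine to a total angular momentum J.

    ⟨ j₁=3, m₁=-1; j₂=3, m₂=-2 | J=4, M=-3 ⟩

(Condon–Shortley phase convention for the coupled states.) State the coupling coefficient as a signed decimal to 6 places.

j₁+j₂−J=2  J+j₁−j₂=4  J−j₁+j₂=4  j₁+j₂+J+1=11
(j₁±m₁, j₂±m₂, J±M) = (2,4,1,5,1,7)
P² = 82944/11
sum k=0..1:
  [0] +1/288 = 1/288
  [1] −1/144 = -1/144
S = -1/288
C² = P²·S² = 1/11 ; C = -0.301511

−√(1/11) = -0.301511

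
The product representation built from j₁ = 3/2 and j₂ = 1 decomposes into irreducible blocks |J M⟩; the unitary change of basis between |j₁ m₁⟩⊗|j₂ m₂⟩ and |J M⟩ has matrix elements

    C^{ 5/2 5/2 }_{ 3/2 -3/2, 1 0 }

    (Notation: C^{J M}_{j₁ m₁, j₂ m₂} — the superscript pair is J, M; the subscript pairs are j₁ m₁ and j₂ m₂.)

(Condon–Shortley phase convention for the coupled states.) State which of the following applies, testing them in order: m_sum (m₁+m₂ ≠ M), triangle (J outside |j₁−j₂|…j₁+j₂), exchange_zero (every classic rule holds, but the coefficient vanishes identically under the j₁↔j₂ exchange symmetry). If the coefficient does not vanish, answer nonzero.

m-sum: m₁+m₂ = -3/2+0 = -3/2, M = 5/2  ✗ ⇒ coefficient is 0

m_sum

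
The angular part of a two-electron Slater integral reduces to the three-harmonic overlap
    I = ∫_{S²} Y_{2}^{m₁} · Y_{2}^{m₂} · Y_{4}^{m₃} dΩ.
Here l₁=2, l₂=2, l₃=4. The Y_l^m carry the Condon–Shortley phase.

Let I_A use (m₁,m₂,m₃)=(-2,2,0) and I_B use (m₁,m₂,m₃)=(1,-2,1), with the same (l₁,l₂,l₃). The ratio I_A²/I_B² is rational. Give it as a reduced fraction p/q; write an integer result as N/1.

Same 2,2,4: normalisation and zero-m 3j drop out of the ratio.
A: Δ: 0! 4! 4! / 9! → 1/630; sum: t=0:+1/576 = 1/576; 3j²(2 2 4; -2 2 0) = Δ·Π!·Σ² = 1/630  (sign +1)
B: Δ: 0! 4! 4! / 9! → 1/630; sum: t=0:+1/144 = 1/144; 3j²(2 2 4; 1 -2 1) = Δ·Π!·Σ² = 1/126  (sign -1)
I_A²/I_B² = (1/630)/(1/126) = 1/5

1/5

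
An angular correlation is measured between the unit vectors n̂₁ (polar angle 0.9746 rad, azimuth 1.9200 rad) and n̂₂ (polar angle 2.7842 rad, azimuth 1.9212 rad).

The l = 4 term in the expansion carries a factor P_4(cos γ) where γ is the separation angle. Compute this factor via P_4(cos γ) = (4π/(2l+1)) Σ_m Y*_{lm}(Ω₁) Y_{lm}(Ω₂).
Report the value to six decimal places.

Term-by-term m-sum for l=4 (normalisation 4π/9 = 1.396263):
  term(m=-4) = +0.001375-0.000007i   from Y*(Ω₁)=+0.035915+0.204345i, Y(Ω₂)=+0.001116-0.006533i
  term(m=-3) = -0.019991+0.000072i   from Y*(Ω₁)=+0.344939-0.198960i, Y(Ω₂)=-0.043577-0.024927i
  term(m=-2) = +0.058214-0.000140i   from Y*(Ω₁)=-0.211733-0.177764i, Y(Ω₂)=-0.160941+0.135781i
  term(m=-1) = +0.084953-0.000102i   from Y*(Ω₁)=+0.059642-0.163795i, Y(Ω₂)=+0.167297+0.457738i
  term(m=+0) = -0.120990-0.000000i   from Y*(Ω₁)=-0.315173-0.000000i, Y(Ω₂)=+0.383885+0.000000i
  term(m=+1) = +0.084953+0.000102i   from Y*(Ω₁)=-0.059642-0.163795i, Y(Ω₂)=-0.167297+0.457738i
  term(m=+2) = +0.058214+0.000140i   from Y*(Ω₁)=-0.211733+0.177764i, Y(Ω₂)=-0.160941-0.135781i
  term(m=+3) = -0.019991-0.000072i   from Y*(Ω₁)=-0.344939-0.198960i, Y(Ω₂)=+0.043577-0.024927i
  term(m=+4) = +0.001375+0.000007i   from Y*(Ω₁)=+0.035915-0.204345i, Y(Ω₂)=+0.001116+0.006533i
Total Σ_m = +0.128112+0.000000i. Multiply by 1.396263: +0.178878+0.000000i. P_4(cos γ) = 0.178878

0.178878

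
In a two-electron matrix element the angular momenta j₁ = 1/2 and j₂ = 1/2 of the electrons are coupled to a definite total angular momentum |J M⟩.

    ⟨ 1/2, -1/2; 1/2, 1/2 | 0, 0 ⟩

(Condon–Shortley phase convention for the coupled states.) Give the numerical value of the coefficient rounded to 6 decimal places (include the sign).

j₁+j₂−J=1  J+j₁−j₂=0  J−j₁+j₂=0  j₁+j₂+J+1=2
(j₁±m₁, j₂±m₂, J±M) = (0,1,1,0,0,0)
P² = 1/2
sum k=1..1:
  [1] −1/1 = -1
S = -1
C² = P²·S² = 1/2 ; C = -0.707107

-0.707107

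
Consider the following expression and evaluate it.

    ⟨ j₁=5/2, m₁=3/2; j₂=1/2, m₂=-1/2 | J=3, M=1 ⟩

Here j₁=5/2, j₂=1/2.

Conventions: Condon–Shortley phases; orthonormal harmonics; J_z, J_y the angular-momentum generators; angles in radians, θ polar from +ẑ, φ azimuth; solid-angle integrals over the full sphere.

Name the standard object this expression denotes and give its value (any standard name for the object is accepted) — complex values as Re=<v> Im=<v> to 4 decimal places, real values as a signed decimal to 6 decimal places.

Clebsch–Gordan coefficient, +√(1/3) ≈ +0.577350

This is a Clebsch–Gordan (vector-coupling) coefficient.
√[7·0!5!1!/7! · 4!1!0!1!4!2!] = √(192)
  +(−1)^0/∏(0,0,1,0,4,1)! = 1/24  (running 1/24)
⟨..|..⟩ = √(192)·(1/24) = +0.577350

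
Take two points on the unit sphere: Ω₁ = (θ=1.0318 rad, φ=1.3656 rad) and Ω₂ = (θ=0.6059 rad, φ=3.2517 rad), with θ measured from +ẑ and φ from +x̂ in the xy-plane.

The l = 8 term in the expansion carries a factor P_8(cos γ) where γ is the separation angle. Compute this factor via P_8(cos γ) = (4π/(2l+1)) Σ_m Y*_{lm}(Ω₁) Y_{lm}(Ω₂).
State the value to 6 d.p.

-0.192000

Expand P_8 via completeness: Σ_{m} conj(Y_{8,m}) at Ω₁ times Y_{8,m} at Ω₂ —
  term(m=-8) = -0.00070 - 0.00050j   from Y*(Ω₁)=-0.01073 - 0.15132j, Y(Ω₂)=0.00363 - 0.00440j
  term(m=-7) = 0.00961 - 0.00710j   from Y*(Ω₁)=-0.35962 - 0.04863j, Y(Ω₂)=-0.02362 + 0.02294j
  term(m=-6) = 0.01643 + 0.04942j   from Y*(Ω₁)=-0.14790 + 0.41861j, Y(Ω₂)=0.09263 - 0.07199j
  term(m=-5) = -0.05284 + 0.00030j   from Y*(Ω₁)=0.15817 + 0.09585j, Y(Ω₂)=-0.24349 + 0.14946j
  term(m=-4) = -0.03490 + 0.10911j   from Y*(Ω₁)=-0.16742 + 0.17971j, Y(Ω₂)=0.42190 - 0.19885j
  term(m=-3) = -0.11277 - 0.08134j   from Y*(Ω₁)=0.18703 + 0.26443j, Y(Ω₂)=-0.40609 + 0.13924j
  term(m=-2) = -0.00095 + 0.00069j   from Y*(Ω₁)=-0.08355 + 0.03635j, Y(Ω₂)=0.01261 - 0.00282j
  term(m=-1) = 0.04308 + 0.13208j   from Y*(Ω₁)=0.06939 + 0.33341j, Y(Ω₂)=0.40547 - 0.04483j
  term(m=+0) = 0.00634 + 0.00000j   from Y*(Ω₁)=-0.04184 + 0.00000j, Y(Ω₂)=-0.15152 + 0.00000j
  term(m=+1) = 0.04308 - 0.13208j   from Y*(Ω₁)=-0.06939 + 0.33341j, Y(Ω₂)=-0.40547 - 0.04483j
  term(m=+2) = -0.00095 - 0.00069j   from Y*(Ω₁)=-0.08355 - 0.03635j, Y(Ω₂)=0.01261 + 0.00282j
  term(m=+3) = -0.11277 + 0.08134j   from Y*(Ω₁)=-0.18703 + 0.26443j, Y(Ω₂)=0.40609 + 0.13924j
  term(m=+4) = -0.03490 - 0.10911j   from Y*(Ω₁)=-0.16742 - 0.17971j, Y(Ω₂)=0.42190 + 0.19885j
  term(m=+5) = -0.05284 - 0.00030j   from Y*(Ω₁)=-0.15817 + 0.09585j, Y(Ω₂)=0.24349 + 0.14946j
  term(m=+6) = 0.01643 - 0.04942j   from Y*(Ω₁)=-0.14790 - 0.41861j, Y(Ω₂)=0.09263 + 0.07199j
  term(m=+7) = 0.00961 + 0.00710j   from Y*(Ω₁)=0.35962 - 0.04863j, Y(Ω₂)=0.02362 + 0.02294j
  term(m=+8) = -0.00070 + 0.00050j   from Y*(Ω₁)=-0.01073 + 0.15132j, Y(Ω₂)=0.00363 + 0.00440j
Total Σ_m = -0.25974 - 0.00000j. Multiply by 0.739198: -0.19200 - 0.00000j. P_8(cos γ) = -0.192000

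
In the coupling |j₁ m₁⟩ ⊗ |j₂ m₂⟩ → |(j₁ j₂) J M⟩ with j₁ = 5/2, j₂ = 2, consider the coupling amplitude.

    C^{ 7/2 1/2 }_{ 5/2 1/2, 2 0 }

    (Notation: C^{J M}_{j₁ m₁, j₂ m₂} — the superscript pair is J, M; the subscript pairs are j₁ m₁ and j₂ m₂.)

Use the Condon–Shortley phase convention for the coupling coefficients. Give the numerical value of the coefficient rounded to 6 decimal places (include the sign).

+0.195180  (= +√(4/105))

j₁+j₂−J=1  J+j₁−j₂=4  J−j₁+j₂=3  j₁+j₂+J+1=9
(j₁±m₁, j₂±m₂, J±M) = (3,2,2,2,4,3)
P² = 768/35
sum k=0..1:
  [0] +1/8 = 1/8
  [1] −1/12 = -1/12
S = 1/24
C² = P²·S² = 4/105 ; C = +0.195180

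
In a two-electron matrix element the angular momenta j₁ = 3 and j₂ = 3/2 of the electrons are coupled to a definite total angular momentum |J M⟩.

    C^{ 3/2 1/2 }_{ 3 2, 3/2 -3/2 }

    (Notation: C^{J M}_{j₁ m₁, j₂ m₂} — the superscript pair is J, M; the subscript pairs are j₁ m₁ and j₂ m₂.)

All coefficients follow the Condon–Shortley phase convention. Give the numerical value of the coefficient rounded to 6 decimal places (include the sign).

√[4·3!3!0!/7! · 5!1!0!3!2!1!] = √(288/7)
  +(−1)^0/∏(0,3,1,0,2,0)! = 1/12  (running 1/12)
⟨..|..⟩ = √(288/7)·(1/12) = +0.534522

+0.534522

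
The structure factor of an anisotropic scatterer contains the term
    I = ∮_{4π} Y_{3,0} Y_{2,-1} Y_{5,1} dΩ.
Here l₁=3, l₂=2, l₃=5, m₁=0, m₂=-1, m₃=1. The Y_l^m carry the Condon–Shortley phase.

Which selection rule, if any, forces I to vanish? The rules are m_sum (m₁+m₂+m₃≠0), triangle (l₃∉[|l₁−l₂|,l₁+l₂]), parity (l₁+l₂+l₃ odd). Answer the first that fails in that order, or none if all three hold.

azimuthal sum: 0 − 1 + 1 = 0  ✓
1 ≤ 5 ≤ 5 (triangle on l)  ✓
L = 3 + 2 + 5 = 10 (even)  ✓

none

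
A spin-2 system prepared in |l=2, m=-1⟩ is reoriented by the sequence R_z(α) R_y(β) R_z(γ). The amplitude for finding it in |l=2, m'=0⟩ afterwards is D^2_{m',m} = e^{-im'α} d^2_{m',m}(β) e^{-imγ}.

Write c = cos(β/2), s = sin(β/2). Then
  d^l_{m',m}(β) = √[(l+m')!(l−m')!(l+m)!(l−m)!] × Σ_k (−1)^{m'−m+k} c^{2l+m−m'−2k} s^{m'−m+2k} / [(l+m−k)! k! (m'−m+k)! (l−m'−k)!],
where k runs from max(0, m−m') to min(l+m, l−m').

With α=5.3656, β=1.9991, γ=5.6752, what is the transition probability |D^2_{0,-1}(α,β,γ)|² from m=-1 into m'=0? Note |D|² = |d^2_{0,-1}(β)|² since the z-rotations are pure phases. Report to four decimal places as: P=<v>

P=0.2141

Split into d^2_{0,-1}(β=1.9991) × two z-phases.
With c≡cos(β/2)=0.540681 and s≡sin(β/2)=0.841228, N=[2·2·1·6]^{1/2}=4.898979
k∈{0,1} keeps every argument non-negative
  k=0: (−1)^1·4.8990/(2)·0.5407^3·0.8412^1 = -0.325696
  k=1: (−1)^2·4.8990/(2)·0.5407^1·0.8412^3 = +0.788420
d^2_{0,-1}(1.9991) = -0.325696 +0.788420 = +0.462724
|D^2_{0,-1}|² = |d^2_{0,-1}(β)|² = (+0.462724)² = 0.214113 (the z-rotation phases have unit modulus)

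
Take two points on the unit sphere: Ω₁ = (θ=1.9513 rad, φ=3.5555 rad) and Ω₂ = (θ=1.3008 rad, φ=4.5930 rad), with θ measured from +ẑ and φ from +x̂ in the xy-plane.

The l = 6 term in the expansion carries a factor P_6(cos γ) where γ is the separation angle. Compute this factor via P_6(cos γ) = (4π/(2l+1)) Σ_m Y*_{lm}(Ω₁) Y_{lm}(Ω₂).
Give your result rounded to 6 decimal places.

0.232139

Addition theorem: P_6(cos γ) = (4π/13) Σ_m Y*_{lm}(Ω₁) Y_{lm}(Ω₂), m = −6…6:
  m=-6: Y*=(-0.244848, 0.189303)  Y=(-0.291988, -0.254206)  product (0.119615, 0.006968)
  m=-5: Y*=(-0.205124, 0.376604)  Y=(-0.208632, 0.306965)  product (-0.072809, -0.141538)
  m=-4: Y*=(-0.011620, 0.136647)  Y=(-0.059438, -0.030760)  product (0.004894, -0.007765)
  m=-3: Y*=(-0.092787, -0.271712)  Y=(-0.120904, 0.323003)  product (0.098982, 0.002880)
  m=-2: Y*=(-0.162382, -0.176777)  Y=(0.033380, 0.008125)  product (-0.003984, -0.007220)
  m=-1: Y*=(0.193786, 0.085127)  Y=(-0.038254, 0.318892)  product (-0.034559, 0.058540)
  m=+0: Y*=(0.260380, -0.000000)  Y=(0.060958, 0.000000)  product (0.015872, 0.000000)
  m=+1: Y*=(-0.193786, 0.085127)  Y=(0.038254, 0.318892)  product (-0.034559, -0.058540)
  m=+2: Y*=(-0.162382, 0.176777)  Y=(0.033380, -0.008125)  product (-0.003984, 0.007220)
  m=+3: Y*=(0.092787, -0.271712)  Y=(0.120904, 0.323003)  product (0.098982, -0.002880)
  m=+4: Y*=(-0.011620, -0.136647)  Y=(-0.059438, 0.030760)  product (0.004894, 0.007765)
  m=+5: Y*=(0.205124, 0.376604)  Y=(0.208632, 0.306965)  product (-0.072809, 0.141538)
  m=+6: Y*=(-0.244848, -0.189303)  Y=(-0.291988, 0.254206)  product (0.119615, -0.006968)
Total Σ_m = (0.240149, 0.000000). Multiply by 0.966644: (0.232139, 0.000000). P_6(cos γ) = 0.232139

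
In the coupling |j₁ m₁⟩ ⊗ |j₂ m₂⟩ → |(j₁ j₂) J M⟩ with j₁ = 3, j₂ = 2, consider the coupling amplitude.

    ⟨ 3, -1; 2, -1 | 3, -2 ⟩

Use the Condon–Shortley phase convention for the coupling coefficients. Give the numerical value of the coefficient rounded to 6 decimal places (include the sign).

−√(1/4) = -0.500000

√[7·2!4!2!/9! · 2!4!1!3!1!5!] = √(64)
  +(−1)^0/∏(0,2,4,1,0,1)! = 1/48  (running 1/48)
  +(−1)^1/∏(1,1,3,0,1,2)! = -1/12  (running -1/16)
⟨..|..⟩ = √(64)·(-1/16) = -0.500000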